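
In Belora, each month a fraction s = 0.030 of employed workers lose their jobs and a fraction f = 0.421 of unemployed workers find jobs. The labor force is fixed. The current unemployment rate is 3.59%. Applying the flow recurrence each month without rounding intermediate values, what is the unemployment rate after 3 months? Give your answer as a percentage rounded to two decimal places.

Unemployment rate after three months ≈ 6.15%.

With a fixed labor force, u_{t+1} = u_t + s·(1−u_t) − f·u_t = u_t·(1−s−f) + s.
Here 1−s−f = 0.549 and s = 0.030.
u_1 = 0.035900 × 0.549 + 0.030 = 0.049709.
u_2 = 0.049709 × 0.549 + 0.030 = 0.057290.
u_3 = 0.057290 × 0.549 + 0.030 = 0.061452.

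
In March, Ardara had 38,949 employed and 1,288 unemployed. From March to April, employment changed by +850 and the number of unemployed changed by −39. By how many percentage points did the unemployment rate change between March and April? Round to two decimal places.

The unemployment rate changed by −0.16 percentage points.

March: labor force = 38,949 + 1,288 = 40,237; u = 1,288/40,237 = 3.20%.
April: labor force = 39,799 + 1,249 = 41,048; u = 1,249/41,048 = 3.04%.
Change = 3.04% − 3.20% = −0.16 pp.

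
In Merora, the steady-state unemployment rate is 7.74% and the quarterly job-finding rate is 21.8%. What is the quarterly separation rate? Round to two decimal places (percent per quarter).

Separation rate ≈ 1.83% per quarter.

From u* = s/(s+f): s = u·f/(1−u).
s = 0.0774 × 21.8 / (1 − 0.0774) = 1.6873 / 0.9226 ≈ 1.83% per quarter.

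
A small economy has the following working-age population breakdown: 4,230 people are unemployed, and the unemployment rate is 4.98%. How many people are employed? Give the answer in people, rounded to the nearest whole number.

About 80,710 are employed.

Labor force = U / u = 4,230 / 0.0498 ≈ 84,940.
Employed = labor force − unemployed = 84,940 − 4,230 = 80,710.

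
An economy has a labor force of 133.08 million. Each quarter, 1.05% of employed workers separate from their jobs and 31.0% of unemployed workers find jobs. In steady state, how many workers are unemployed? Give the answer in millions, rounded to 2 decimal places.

About 4.36 million are unemployed in steady state.

Steady-state unemployment rate u* = s/(s+f) = 1.05/(1.05+31.0) = 0.032761.
Unemployed = u* × labor force = 0.032761 × 133.08 ≈ 4.36 million.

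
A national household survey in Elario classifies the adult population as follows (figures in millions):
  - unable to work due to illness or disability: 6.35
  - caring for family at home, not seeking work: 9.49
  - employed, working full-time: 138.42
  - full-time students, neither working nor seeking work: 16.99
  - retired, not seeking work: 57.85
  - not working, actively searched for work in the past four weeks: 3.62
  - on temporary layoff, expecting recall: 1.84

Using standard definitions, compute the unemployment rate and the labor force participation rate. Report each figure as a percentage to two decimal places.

Unemployment rate ≈ 3.79%; labor force participation rate ≈ 61.34%.

Employed = 138.42 million.
Unemployed = 3.62 + 1.84 = 5.46 million (jobless and actively searching, or on temporary layoff).
Labor force = 138.42 + 5.46 = 143.88 million.
Not in labor force = 6.35 + 9.49 + 16.99 + 57.85 = 90.68 million (those not working and not actively searching are outside the labor force).
Civilian working-age population = 143.88 + 90.68 = 234.56 million.
Unemployment rate = 5.46 / 143.88 = 3.79%.
Labor force participation rate = 143.88 / 234.56 = 61.34%.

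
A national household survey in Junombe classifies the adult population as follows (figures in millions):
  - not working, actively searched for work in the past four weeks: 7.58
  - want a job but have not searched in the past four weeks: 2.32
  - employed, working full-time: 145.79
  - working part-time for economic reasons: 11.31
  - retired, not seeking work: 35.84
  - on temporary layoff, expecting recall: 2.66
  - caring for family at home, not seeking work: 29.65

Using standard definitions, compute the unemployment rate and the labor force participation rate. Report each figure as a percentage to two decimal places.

Employed = 145.79 + 11.31 = 157.10 million (anyone who worked, including part-time for economic reasons, counts as employed).
Unemployed = 7.58 + 2.66 = 10.24 million (jobless and actively searching, or on temporary layoff).
Labor force = 157.10 + 10.24 = 167.34 million.
Not in labor force = 2.32 + 35.84 + 29.65 = 67.81 million (those not working and not actively searching are outside the labor force — including those who want a job but have given up searching).
Civilian working-age population = 167.34 + 67.81 = 235.15 million.
Unemployment rate = 10.24 / 167.34 = 6.12%.
Labor force participation rate = 167.34 / 235.15 = 71.16%.

Unemployment rate ≈ 6.12%; labor force participation rate ≈ 71.16%.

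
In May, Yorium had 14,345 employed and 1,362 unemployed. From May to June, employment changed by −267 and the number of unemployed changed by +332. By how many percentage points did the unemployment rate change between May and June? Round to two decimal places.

The unemployment rate changed by +2.07 percentage points.

May: labor force = 14,345 + 1,362 = 15,707; u = 1,362/15,707 = 8.67%.
June: labor force = 14,078 + 1,694 = 15,772; u = 1,694/15,772 = 10.74%.
Change = 10.74% − 8.67% = +2.07 pp.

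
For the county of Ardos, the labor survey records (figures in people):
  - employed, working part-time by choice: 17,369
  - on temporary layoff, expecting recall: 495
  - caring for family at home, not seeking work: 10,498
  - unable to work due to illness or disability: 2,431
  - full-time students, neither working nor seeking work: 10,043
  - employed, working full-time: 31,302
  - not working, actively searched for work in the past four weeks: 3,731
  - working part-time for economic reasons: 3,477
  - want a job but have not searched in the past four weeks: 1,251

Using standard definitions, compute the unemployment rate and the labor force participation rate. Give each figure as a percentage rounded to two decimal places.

Employed = 17,369 + 31,302 + 3,477 = 52,148 (anyone who worked, including part-time for economic reasons, counts as employed).
Unemployed = 495 + 3,731 = 4,226 (jobless and actively searching, or on temporary layoff).
Labor force = 52,148 + 4,226 = 56,374.
Not in labor force = 10,498 + 2,431 + 10,043 + 1,251 = 24,223 (those not working and not actively searching are outside the labor force — including those who want a job but have given up searching).
Civilian working-age population = 56,374 + 24,223 = 80,597.
Unemployment rate = 4,226 / 56,374 = 7.50%.
Labor force participation rate = 56,374 / 80,597 = 69.95%.

Unemployment rate ≈ 7.50%; labor force participation rate ≈ 69.95%.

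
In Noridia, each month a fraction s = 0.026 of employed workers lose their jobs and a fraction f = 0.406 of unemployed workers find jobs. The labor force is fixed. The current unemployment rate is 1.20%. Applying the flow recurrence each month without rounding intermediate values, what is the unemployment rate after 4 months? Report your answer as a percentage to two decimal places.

Unemployment rate after four months ≈ 5.52%.

With a fixed labor force, u_{t+1} = u_t + s·(1−u_t) − f·u_t = u_t·(1−s−f) + s.
Here 1−s−f = 0.568 and s = 0.026.
u_1 = 0.012000 × 0.568 + 0.026 = 0.032816.
u_2 = 0.032816 × 0.568 + 0.026 = 0.044639.
u_3 = 0.044639 × 0.568 + 0.026 = 0.051355.
u_4 = 0.051355 × 0.568 + 0.026 = 0.055170.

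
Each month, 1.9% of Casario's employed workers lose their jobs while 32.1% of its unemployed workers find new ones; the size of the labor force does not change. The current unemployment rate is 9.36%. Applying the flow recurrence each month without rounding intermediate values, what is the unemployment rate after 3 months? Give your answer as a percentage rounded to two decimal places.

Unemployment rate after three months ≈ 6.67%.

With a fixed labor force, u_{t+1} = u_t + s·(1−u_t) − f·u_t = u_t·(1−s−f) + s.
Here 1−s−f = 0.660 and s = 0.019.
u_1 = 0.093600 × 0.660 + 0.019 = 0.080776.
u_2 = 0.080776 × 0.660 + 0.019 = 0.072312.
u_3 = 0.072312 × 0.660 + 0.019 = 0.066726.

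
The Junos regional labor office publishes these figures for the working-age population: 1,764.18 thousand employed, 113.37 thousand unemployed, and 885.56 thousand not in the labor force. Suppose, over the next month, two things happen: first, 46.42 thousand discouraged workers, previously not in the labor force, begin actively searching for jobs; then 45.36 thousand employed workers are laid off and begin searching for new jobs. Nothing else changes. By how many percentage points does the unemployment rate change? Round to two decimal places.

The unemployment rate changes by +4.62 percentage points.

Initially, labor force = 1,764.18 + 113.37 = 1,877.55 thousand, so u = 113.37/1,877.55 = 6.04%.
After the first change, unemployed and labor force both rise by 46.42 → E = 1,764.18, U = 159.79, labor force = 1,923.97 thousand.
After the second change, employed falls and unemployed rises by 45.36; labor force unchanged → E = 1,718.82, U = 205.15, labor force = 1,923.97 thousand.
New unemployment rate = 205.15 / 1,923.97 = 10.66%.
Change = 10.66% − 6.04% = +4.62 percentage points.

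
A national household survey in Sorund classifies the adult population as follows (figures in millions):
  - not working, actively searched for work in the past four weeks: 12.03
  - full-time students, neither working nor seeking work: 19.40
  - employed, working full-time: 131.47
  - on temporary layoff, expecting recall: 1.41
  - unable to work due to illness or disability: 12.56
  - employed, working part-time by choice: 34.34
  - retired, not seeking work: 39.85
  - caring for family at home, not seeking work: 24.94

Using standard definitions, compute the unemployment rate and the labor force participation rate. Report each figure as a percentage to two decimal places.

Employed = 131.47 + 34.34 = 165.81 million.
Unemployed = 12.03 + 1.41 = 13.44 million (jobless and actively searching, or on temporary layoff).
Labor force = 165.81 + 13.44 = 179.25 million.
Not in labor force = 19.40 + 12.56 + 39.85 + 24.94 = 96.75 million (those not working and not actively searching are outside the labor force).
Civilian working-age population = 179.25 + 96.75 = 276.00 million.
Unemployment rate = 13.44 / 179.25 = 7.50%.
Labor force participation rate = 179.25 / 276.00 = 64.95%.

Unemployment rate ≈ 7.50%; labor force participation rate ≈ 64.95%.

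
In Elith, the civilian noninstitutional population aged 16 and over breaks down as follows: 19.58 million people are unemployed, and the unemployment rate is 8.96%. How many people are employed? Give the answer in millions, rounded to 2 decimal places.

About 198.95 million are employed.

Labor force = U / u = 19.58 / 0.0896 ≈ 218.53 million.
Employed = labor force − unemployed = 218.53 − 19.58 = 198.95 million.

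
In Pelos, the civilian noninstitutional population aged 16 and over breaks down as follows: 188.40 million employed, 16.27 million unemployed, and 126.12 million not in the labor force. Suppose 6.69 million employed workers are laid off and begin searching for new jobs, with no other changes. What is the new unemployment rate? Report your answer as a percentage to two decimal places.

Initially, labor force = 188.40 + 16.27 = 204.67 million, so u = 16.27/204.67 = 7.95%.
After the change, employed falls and unemployed rises by 6.69; labor force unchanged → E = 181.71, U = 22.96, labor force = 204.67 million.
New unemployment rate = 22.96 / 204.67 = 11.22%.

New unemployment rate ≈ 11.22%.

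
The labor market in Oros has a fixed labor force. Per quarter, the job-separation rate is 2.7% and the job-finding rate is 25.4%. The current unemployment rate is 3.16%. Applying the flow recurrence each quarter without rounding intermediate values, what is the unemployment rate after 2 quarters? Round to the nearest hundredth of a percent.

With a fixed labor force, u_{t+1} = u_t + s·(1−u_t) − f·u_t = u_t·(1−s−f) + s.
Here 1−s−f = 0.719 and s = 0.027.
u_1 = 0.031600 × 0.719 + 0.027 = 0.049720.
u_2 = 0.049720 × 0.719 + 0.027 = 0.062749.

Unemployment rate after two quarters ≈ 6.27%.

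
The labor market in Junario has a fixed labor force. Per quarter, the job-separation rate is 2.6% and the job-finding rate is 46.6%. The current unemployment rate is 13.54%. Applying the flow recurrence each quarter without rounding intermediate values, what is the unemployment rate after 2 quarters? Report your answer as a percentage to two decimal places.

Unemployment rate after two quarters ≈ 7.41%.

With a fixed labor force, u_{t+1} = u_t + s·(1−u_t) − f·u_t = u_t·(1−s−f) + s.
Here 1−s−f = 0.508 and s = 0.026.
u_1 = 0.135400 × 0.508 + 0.026 = 0.094783.
u_2 = 0.094783 × 0.508 + 0.026 = 0.074150.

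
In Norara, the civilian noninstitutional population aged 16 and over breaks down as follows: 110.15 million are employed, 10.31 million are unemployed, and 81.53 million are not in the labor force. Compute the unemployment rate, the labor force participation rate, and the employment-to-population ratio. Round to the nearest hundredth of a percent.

Labor force = employed + unemployed = 110.15 + 10.31 = 120.46 million.
Working-age population = 120.46 + 81.53 = 201.99 million.
Unemployment rate = 10.31 / 120.46 = 8.56%.
Labor force participation rate = 120.46 / 201.99 = 59.64%.
Employment-population ratio = 110.15 / 201.99 = 54.53%.

Unemployment rate ≈ 8.56%; labor force participation rate ≈ 59.64%; employment-population ratio ≈ 54.53%.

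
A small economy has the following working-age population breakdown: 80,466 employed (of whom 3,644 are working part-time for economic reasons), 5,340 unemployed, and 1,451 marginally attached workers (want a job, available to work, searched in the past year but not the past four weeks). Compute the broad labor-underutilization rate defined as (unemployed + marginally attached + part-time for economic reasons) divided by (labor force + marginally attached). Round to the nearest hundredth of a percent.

Broad underutilization rate ≈ 11.96%.

Labor force = 80,466 + 5,340 = 85,806.
Numerator = 5,340 + 1,451 + 3,644 = 10,435.
Denominator = 85,806 + 1,451 = 87,257.
Broad rate = 10,435 / 87,257 = 11.96%.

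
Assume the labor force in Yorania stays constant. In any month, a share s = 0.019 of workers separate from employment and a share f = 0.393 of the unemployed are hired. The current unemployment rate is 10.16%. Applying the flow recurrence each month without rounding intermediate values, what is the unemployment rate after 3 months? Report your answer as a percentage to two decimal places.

With a fixed labor force, u_{t+1} = u_t + s·(1−u_t) − f·u_t = u_t·(1−s−f) + s.
Here 1−s−f = 0.588 and s = 0.019.
u_1 = 0.101600 × 0.588 + 0.019 = 0.078741.
u_2 = 0.078741 × 0.588 + 0.019 = 0.065300.
u_3 = 0.065300 × 0.588 + 0.019 = 0.057396.

Unemployment rate after three months ≈ 5.74%.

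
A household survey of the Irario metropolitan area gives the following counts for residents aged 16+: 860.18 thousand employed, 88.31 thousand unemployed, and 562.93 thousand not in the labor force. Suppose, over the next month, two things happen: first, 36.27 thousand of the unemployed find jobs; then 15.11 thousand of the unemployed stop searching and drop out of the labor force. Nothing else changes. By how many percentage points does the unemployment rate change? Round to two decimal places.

The unemployment rate changes by −5.35 percentage points.

Initially, labor force = 860.18 + 88.31 = 948.49 thousand, so u = 88.31/948.49 = 9.31%.
After the first change, unemployed falls and employed rises by 36.27; labor force unchanged → E = 896.45, U = 52.04, labor force = 948.49 thousand.
After the second change, unemployed and labor force both fall by 15.11 → E = 896.45, U = 36.93, labor force = 933.38 thousand.
New unemployment rate = 36.93 / 933.38 = 3.96%.
Change = 3.96% − 9.31% = −5.35 percentage points.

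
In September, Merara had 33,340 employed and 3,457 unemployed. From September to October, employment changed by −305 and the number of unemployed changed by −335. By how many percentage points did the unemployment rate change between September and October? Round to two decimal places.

September: labor force = 33,340 + 3,457 = 36,797; u = 3,457/36,797 = 9.39%.
October: labor force = 33,035 + 3,122 = 36,157; u = 3,122/36,157 = 8.63%.
Change = 8.63% − 9.39% = −0.76 pp.

The unemployment rate changed by −0.76 percentage points.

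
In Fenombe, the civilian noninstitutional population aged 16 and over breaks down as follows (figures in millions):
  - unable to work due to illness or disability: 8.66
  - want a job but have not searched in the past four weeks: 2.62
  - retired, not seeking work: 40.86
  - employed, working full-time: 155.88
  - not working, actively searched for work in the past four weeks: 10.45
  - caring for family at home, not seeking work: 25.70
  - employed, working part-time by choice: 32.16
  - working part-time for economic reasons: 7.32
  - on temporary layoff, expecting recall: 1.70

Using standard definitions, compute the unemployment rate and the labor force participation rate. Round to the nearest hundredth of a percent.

Unemployment rate ≈ 5.86%; labor force participation rate ≈ 72.72%.

Employed = 155.88 + 32.16 + 7.32 = 195.36 million (anyone who worked, including part-time for economic reasons, counts as employed).
Unemployed = 10.45 + 1.70 = 12.15 million (jobless and actively searching, or on temporary layoff).
Labor force = 195.36 + 12.15 = 207.51 million.
Not in labor force = 8.66 + 2.62 + 40.86 + 25.70 = 77.84 million (those not working and not actively searching are outside the labor force — including those who want a job but have given up searching).
Civilian working-age population = 207.51 + 77.84 = 285.35 million.
Unemployment rate = 12.15 / 207.51 = 5.86%.
Labor force participation rate = 207.51 / 285.35 = 72.72%.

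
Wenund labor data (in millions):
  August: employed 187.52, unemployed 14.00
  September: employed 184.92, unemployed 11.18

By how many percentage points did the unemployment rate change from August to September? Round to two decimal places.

August: labor force = 187.52 + 14.00 = 201.52; u = 14.00/201.52 = 6.95%.
September: labor force = 184.92 + 11.18 = 196.10; u = 11.18/196.10 = 5.70%.
Change = 5.70% − 6.95% = −1.25 pp.

The unemployment rate changed by −1.25 percentage points.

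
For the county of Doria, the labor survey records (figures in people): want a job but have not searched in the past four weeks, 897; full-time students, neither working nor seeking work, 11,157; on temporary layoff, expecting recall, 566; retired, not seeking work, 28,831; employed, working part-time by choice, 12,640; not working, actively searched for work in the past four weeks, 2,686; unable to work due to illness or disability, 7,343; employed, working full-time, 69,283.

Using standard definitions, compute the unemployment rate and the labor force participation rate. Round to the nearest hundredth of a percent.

Employed = 12,640 + 69,283 = 81,923.
Unemployed = 566 + 2,686 = 3,252 (jobless and actively searching, or on temporary layoff).
Labor force = 81,923 + 3,252 = 85,175.
Not in labor force = 897 + 11,157 + 28,831 + 7,343 = 48,228 (those not working and not actively searching are outside the labor force — including those who want a job but have given up searching).
Civilian working-age population = 85,175 + 48,228 = 133,403.
Unemployment rate = 3,252 / 85,175 = 3.82%.
Labor force participation rate = 85,175 / 133,403 = 63.85%.

Unemployment rate ≈ 3.82%; labor force participation rate ≈ 63.85%.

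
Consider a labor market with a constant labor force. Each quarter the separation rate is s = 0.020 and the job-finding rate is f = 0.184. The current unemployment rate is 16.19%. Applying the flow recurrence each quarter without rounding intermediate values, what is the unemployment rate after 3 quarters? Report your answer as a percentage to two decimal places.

Unemployment rate after three quarters ≈ 13.02%.

With a fixed labor force, u_{t+1} = u_t + s·(1−u_t) − f·u_t = u_t·(1−s−f) + s.
Here 1−s−f = 0.796 and s = 0.020.
u_1 = 0.161900 × 0.796 + 0.020 = 0.148872.
u_2 = 0.148872 × 0.796 + 0.020 = 0.138502.
u_3 = 0.138502 × 0.796 + 0.020 = 0.130248.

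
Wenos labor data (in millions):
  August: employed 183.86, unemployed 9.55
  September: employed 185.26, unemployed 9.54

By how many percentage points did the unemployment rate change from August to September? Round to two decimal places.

August: labor force = 183.86 + 9.55 = 193.41; u = 9.55/193.41 = 4.94%.
September: labor force = 185.26 + 9.54 = 194.80; u = 9.54/194.80 = 4.90%.
Change = 4.90% − 4.94% = −0.04 pp.

The unemployment rate changed by −0.04 percentage points.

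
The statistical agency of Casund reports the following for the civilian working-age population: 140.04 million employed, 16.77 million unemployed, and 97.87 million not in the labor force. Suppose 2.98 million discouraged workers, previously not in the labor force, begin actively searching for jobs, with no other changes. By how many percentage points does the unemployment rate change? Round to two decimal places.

The unemployment rate changes by +1.67 percentage points.

Initially, labor force = 140.04 + 16.77 = 156.81 million, so u = 16.77/156.81 = 10.69%.
After the change, unemployed and labor force both rise by 2.98 → E = 140.04, U = 19.75, labor force = 159.79 million.
New unemployment rate = 19.75 / 159.79 = 12.36%.
Change = 12.36% − 10.69% = +1.67 percentage points.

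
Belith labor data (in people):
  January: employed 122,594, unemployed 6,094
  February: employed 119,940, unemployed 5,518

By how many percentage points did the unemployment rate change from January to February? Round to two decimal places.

The unemployment rate changed by −0.34 percentage points.

January: labor force = 122,594 + 6,094 = 128,688; u = 6,094/128,688 = 4.74%.
February: labor force = 119,940 + 5,518 = 125,458; u = 5,518/125,458 = 4.40%.
Change = 4.40% − 4.74% = −0.34 pp.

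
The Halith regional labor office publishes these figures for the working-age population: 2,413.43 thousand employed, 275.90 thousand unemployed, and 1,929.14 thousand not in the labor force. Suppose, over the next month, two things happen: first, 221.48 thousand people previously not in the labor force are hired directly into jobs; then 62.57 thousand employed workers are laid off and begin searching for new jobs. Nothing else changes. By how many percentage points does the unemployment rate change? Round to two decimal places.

Initially, labor force = 2,413.43 + 275.90 = 2,689.33 thousand, so u = 275.90/2,689.33 = 10.26%.
After the first change, employed and labor force both rise by 221.48; unemployed unchanged → E = 2,634.91, U = 275.90, labor force = 2,910.81 thousand.
After the second change, employed falls and unemployed rises by 62.57; labor force unchanged → E = 2,572.34, U = 338.47, labor force = 2,910.81 thousand.
New unemployment rate = 338.47 / 2,910.81 = 11.63%.
Change = 11.63% − 10.26% = +1.37 percentage points.

The unemployment rate changes by +1.37 percentage points.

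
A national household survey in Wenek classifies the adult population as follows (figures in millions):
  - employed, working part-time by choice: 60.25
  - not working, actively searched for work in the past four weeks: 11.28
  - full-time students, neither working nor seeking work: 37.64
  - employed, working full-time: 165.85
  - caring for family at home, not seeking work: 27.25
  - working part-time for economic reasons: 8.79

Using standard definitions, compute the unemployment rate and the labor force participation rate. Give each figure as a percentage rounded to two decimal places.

Unemployment rate ≈ 4.58%; labor force participation rate ≈ 79.14%.

Employed = 60.25 + 165.85 + 8.79 = 234.89 million (anyone who worked, including part-time for economic reasons, counts as employed).
Unemployed = 11.28 million.
Labor force = 234.89 + 11.28 = 246.17 million.
Not in labor force = 37.64 + 27.25 = 64.89 million (those not working and not actively searching are outside the labor force).
Civilian working-age population = 246.17 + 64.89 = 311.06 million.
Unemployment rate = 11.28 / 246.17 = 4.58%.
Labor force participation rate = 246.17 / 311.06 = 79.14%.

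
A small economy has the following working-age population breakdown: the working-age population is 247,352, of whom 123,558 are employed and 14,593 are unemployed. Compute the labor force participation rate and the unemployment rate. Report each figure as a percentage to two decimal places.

Labor force = employed + unemployed = 123,558 + 14,593 = 138,151.
Unemployment rate = 14,593 / 138,151 = 10.56%.
Labor force participation rate = 138,151 / 247,352 = 55.85%.

Labor force participation rate ≈ 55.85%; unemployment rate ≈ 10.56%.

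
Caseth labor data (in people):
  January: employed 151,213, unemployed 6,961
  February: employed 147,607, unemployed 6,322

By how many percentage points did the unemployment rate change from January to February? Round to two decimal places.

The unemployment rate changed by −0.29 percentage points.

January: labor force = 151,213 + 6,961 = 158,174; u = 6,961/158,174 = 4.40%.
February: labor force = 147,607 + 6,322 = 153,929; u = 6,322/153,929 = 4.11%.
Change = 4.11% − 4.40% = −0.29 pp.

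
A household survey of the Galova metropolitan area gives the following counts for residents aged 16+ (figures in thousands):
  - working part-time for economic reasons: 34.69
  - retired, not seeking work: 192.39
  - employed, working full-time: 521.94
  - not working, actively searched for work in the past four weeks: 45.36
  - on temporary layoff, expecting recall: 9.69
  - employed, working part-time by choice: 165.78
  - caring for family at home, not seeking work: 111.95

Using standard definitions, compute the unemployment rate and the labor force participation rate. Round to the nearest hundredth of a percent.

Unemployment rate ≈ 7.08%; labor force participation rate ≈ 71.87%.

Employed = 34.69 + 521.94 + 165.78 = 722.41 thousand (anyone who worked, including part-time for economic reasons, counts as employed).
Unemployed = 45.36 + 9.69 = 55.05 thousand (jobless and actively searching, or on temporary layoff).
Labor force = 722.41 + 55.05 = 777.46 thousand.
Not in labor force = 192.39 + 111.95 = 304.34 thousand (those not working and not actively searching are outside the labor force).
Civilian working-age population = 777.46 + 304.34 = 1,081.80 thousand.
Unemployment rate = 55.05 / 777.46 = 7.08%.
Labor force participation rate = 777.46 / 1,081.80 = 71.87%.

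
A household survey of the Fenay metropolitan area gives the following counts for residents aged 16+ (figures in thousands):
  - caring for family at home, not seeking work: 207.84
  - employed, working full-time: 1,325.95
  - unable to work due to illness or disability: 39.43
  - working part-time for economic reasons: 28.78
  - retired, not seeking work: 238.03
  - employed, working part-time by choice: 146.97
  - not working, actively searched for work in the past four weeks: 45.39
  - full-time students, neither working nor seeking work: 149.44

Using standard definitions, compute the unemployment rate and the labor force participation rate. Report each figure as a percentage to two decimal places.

Employed = 1,325.95 + 28.78 + 146.97 = 1,501.70 thousand (anyone who worked, including part-time for economic reasons, counts as employed).
Unemployed = 45.39 thousand.
Labor force = 1,501.70 + 45.39 = 1,547.09 thousand.
Not in labor force = 207.84 + 39.43 + 238.03 + 149.44 = 634.74 thousand (those not working and not actively searching are outside the labor force).
Civilian working-age population = 1,547.09 + 634.74 = 2,181.83 thousand.
Unemployment rate = 45.39 / 1,547.09 = 2.93%.
Labor force participation rate = 1,547.09 / 2,181.83 = 70.91%.

Unemployment rate ≈ 2.93%; labor force participation rate ≈ 70.91%.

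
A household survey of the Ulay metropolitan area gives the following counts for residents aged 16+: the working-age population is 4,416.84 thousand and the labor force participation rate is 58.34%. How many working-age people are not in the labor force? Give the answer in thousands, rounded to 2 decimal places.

About 1,840.06 thousand are not in the labor force.

Share not in the labor force = 1 − 0.5834 = 0.4166.
Not in labor force = 0.4166 × 4,416.84 ≈ 1,840.06 thousand.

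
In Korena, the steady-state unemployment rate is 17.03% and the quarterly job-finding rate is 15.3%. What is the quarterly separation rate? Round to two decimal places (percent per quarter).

Separation rate ≈ 3.14% per quarter.

From u* = s/(s+f): s = u·f/(1−u).
s = 0.1703 × 15.3 / (1 − 0.1703) = 2.6056 / 0.8297 ≈ 3.14% per quarter.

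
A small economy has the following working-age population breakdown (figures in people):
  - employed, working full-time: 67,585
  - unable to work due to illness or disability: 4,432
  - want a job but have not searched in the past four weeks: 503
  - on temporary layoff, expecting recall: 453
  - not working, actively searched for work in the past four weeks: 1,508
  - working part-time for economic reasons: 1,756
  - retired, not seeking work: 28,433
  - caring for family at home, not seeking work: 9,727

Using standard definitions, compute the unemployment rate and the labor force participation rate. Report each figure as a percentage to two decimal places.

Employed = 67,585 + 1,756 = 69,341 (anyone who worked, including part-time for economic reasons, counts as employed).
Unemployed = 453 + 1,508 = 1,961 (jobless and actively searching, or on temporary layoff).
Labor force = 69,341 + 1,961 = 71,302.
Not in labor force = 4,432 + 503 + 28,433 + 9,727 = 43,095 (those not working and not actively searching are outside the labor force — including those who want a job but have given up searching).
Civilian working-age population = 71,302 + 43,095 = 114,397.
Unemployment rate = 1,961 / 71,302 = 2.75%.
Labor force participation rate = 71,302 / 114,397 = 62.33%.

Unemployment rate ≈ 2.75%; labor force participation rate ≈ 62.33%.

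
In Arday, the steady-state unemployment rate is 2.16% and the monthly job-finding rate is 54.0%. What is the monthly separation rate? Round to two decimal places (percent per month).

Separation rate ≈ 1.19% per month.

From u* = s/(s+f): s = u·f/(1−u).
s = 0.0216 × 54.0 / (1 − 0.0216) = 1.1664 / 0.9784 ≈ 1.19% per month.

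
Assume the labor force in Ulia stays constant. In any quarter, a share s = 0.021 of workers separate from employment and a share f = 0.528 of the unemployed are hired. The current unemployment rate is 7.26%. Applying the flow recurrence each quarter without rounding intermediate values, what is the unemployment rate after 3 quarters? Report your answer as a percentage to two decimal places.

Unemployment rate after three quarters ≈ 4.14%.

With a fixed labor force, u_{t+1} = u_t + s·(1−u_t) − f·u_t = u_t·(1−s−f) + s.
Here 1−s−f = 0.451 and s = 0.021.
u_1 = 0.072600 × 0.451 + 0.021 = 0.053743.
u_2 = 0.053743 × 0.451 + 0.021 = 0.045238.
u_3 = 0.045238 × 0.451 + 0.021 = 0.041402.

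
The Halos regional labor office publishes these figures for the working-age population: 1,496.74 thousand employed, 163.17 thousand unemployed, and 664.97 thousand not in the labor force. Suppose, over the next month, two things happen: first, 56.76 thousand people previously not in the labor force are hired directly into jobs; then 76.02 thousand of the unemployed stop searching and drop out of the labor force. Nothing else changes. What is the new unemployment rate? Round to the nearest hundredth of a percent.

New unemployment rate ≈ 5.31%.

Initially, labor force = 1,496.74 + 163.17 = 1,659.91 thousand, so u = 163.17/1,659.91 = 9.83%.
After the first change, employed and labor force both rise by 56.76; unemployed unchanged → E = 1,553.50, U = 163.17, labor force = 1,716.67 thousand.
After the second change, unemployed and labor force both fall by 76.02 → E = 1,553.50, U = 87.15, labor force = 1,640.65 thousand.
New unemployment rate = 87.15 / 1,640.65 = 5.31%.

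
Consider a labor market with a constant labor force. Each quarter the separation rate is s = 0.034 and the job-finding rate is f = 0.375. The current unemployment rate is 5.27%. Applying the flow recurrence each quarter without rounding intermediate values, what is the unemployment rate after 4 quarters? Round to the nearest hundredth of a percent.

With a fixed labor force, u_{t+1} = u_t + s·(1−u_t) − f·u_t = u_t·(1−s−f) + s.
Here 1−s−f = 0.591 and s = 0.034.
u_1 = 0.052700 × 0.591 + 0.034 = 0.065146.
u_2 = 0.065146 × 0.591 + 0.034 = 0.072501.
u_3 = 0.072501 × 0.591 + 0.034 = 0.076848.
u_4 = 0.076848 × 0.591 + 0.034 = 0.079417.

Unemployment rate after four quarters ≈ 7.94%.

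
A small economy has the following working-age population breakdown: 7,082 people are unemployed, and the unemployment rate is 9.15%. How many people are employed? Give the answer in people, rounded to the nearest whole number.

About 70,317 are employed.

Labor force = U / u = 7,082 / 0.0915 ≈ 77,399.
Employed = labor force − unemployed = 77,399 − 7,082 = 70,317.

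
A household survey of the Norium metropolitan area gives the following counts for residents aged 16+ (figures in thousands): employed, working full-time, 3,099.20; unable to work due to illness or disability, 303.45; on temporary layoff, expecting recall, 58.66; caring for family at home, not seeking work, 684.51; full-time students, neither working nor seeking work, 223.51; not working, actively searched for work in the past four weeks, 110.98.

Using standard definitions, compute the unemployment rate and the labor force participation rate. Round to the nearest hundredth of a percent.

Employed = 3,099.20 thousand.
Unemployed = 58.66 + 110.98 = 169.64 thousand (jobless and actively searching, or on temporary layoff).
Labor force = 3,099.20 + 169.64 = 3,268.84 thousand.
Not in labor force = 303.45 + 684.51 + 223.51 = 1,211.47 thousand (those not working and not actively searching are outside the labor force).
Civilian working-age population = 3,268.84 + 1,211.47 = 4,480.31 thousand.
Unemployment rate = 169.64 / 3,268.84 = 5.19%.
Labor force participation rate = 3,268.84 / 4,480.31 = 72.96%.

Unemployment rate ≈ 5.19%; labor force participation rate ≈ 72.96%.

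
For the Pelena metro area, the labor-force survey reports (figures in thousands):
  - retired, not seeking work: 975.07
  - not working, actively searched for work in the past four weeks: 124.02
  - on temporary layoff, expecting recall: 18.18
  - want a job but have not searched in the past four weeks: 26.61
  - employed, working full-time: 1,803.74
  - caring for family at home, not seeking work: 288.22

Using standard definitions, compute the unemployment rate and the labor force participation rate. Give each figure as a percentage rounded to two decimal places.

Unemployment rate ≈ 7.31%; labor force participation rate ≈ 60.14%.

Employed = 1,803.74 thousand.
Unemployed = 124.02 + 18.18 = 142.20 thousand (jobless and actively searching, or on temporary layoff).
Labor force = 1,803.74 + 142.20 = 1,945.94 thousand.
Not in labor force = 975.07 + 26.61 + 288.22 = 1,289.90 thousand (those not working and not actively searching are outside the labor force — including those who want a job but have given up searching).
Civilian working-age population = 1,945.94 + 1,289.90 = 3,235.84 thousand.
Unemployment rate = 142.20 / 1,945.94 = 7.31%.
Labor force participation rate = 1,945.94 / 3,235.84 = 60.14%.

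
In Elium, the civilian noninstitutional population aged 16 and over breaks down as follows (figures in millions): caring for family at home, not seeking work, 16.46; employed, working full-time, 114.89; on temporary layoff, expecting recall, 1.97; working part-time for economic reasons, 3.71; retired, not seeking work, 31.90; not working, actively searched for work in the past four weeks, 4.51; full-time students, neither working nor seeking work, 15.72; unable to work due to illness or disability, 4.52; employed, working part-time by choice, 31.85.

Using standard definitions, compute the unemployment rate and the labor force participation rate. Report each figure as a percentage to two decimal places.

Employed = 114.89 + 3.71 + 31.85 = 150.45 million (anyone who worked, including part-time for economic reasons, counts as employed).
Unemployed = 1.97 + 4.51 = 6.48 million (jobless and actively searching, or on temporary layoff).
Labor force = 150.45 + 6.48 = 156.93 million.
Not in labor force = 16.46 + 31.90 + 15.72 + 4.52 = 68.60 million (those not working and not actively searching are outside the labor force).
Civilian working-age population = 156.93 + 68.60 = 225.53 million.
Unemployment rate = 6.48 / 156.93 = 4.13%.
Labor force participation rate = 156.93 / 225.53 = 69.58%.

Unemployment rate ≈ 4.13%; labor force participation rate ≈ 69.58%.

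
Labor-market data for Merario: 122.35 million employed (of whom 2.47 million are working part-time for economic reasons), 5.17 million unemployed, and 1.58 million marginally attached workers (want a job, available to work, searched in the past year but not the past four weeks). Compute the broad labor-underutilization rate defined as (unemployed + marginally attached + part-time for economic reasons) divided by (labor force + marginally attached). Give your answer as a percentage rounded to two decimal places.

Labor force = 122.35 + 5.17 = 127.52 million.
Numerator = 5.17 + 1.58 + 2.47 = 9.22 million.
Denominator = 127.52 + 1.58 = 129.10 million.
Broad rate = 9.22 / 129.10 = 7.14%.

Broad underutilization rate ≈ 7.14%.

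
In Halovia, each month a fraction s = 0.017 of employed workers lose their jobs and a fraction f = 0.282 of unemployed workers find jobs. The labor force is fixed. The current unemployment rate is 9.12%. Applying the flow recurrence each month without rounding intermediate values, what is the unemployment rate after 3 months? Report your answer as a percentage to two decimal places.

Unemployment rate after three months ≈ 6.87%.

With a fixed labor force, u_{t+1} = u_t + s·(1−u_t) − f·u_t = u_t·(1−s−f) + s.
Here 1−s−f = 0.701 and s = 0.017.
u_1 = 0.091200 × 0.701 + 0.017 = 0.080931.
u_2 = 0.080931 × 0.701 + 0.017 = 0.073733.
u_3 = 0.073733 × 0.701 + 0.017 = 0.068687.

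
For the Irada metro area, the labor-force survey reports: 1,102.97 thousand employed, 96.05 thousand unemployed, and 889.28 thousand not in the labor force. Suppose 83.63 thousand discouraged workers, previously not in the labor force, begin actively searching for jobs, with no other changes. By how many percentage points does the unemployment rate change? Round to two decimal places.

Initially, labor force = 1,102.97 + 96.05 = 1,199.02 thousand, so u = 96.05/1,199.02 = 8.01%.
After the change, unemployed and labor force both rise by 83.63 → E = 1,102.97, U = 179.68, labor force = 1,282.65 thousand.
New unemployment rate = 179.68 / 1,282.65 = 14.01%.
Change = 14.01% − 8.01% = +6.00 percentage points.

The unemployment rate changes by +6.00 percentage points.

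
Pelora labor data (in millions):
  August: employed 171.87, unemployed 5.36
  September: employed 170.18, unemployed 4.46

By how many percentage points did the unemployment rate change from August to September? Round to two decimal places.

August: labor force = 171.87 + 5.36 = 177.23; u = 5.36/177.23 = 3.02%.
September: labor force = 170.18 + 4.46 = 174.64; u = 4.46/174.64 = 2.55%.
Change = 2.55% − 3.02% = −0.47 pp.

The unemployment rate changed by −0.47 percentage points.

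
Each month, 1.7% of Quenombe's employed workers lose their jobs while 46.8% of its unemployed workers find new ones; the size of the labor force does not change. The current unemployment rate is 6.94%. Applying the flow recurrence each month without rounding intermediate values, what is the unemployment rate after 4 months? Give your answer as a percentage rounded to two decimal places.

Unemployment rate after four months ≈ 3.75%.

With a fixed labor force, u_{t+1} = u_t + s·(1−u_t) − f·u_t = u_t·(1−s−f) + s.
Here 1−s−f = 0.515 and s = 0.017.
u_1 = 0.069400 × 0.515 + 0.017 = 0.052741.
u_2 = 0.052741 × 0.515 + 0.017 = 0.044162.
u_3 = 0.044162 × 0.515 + 0.017 = 0.039743.
u_4 = 0.039743 × 0.515 + 0.017 = 0.037468.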